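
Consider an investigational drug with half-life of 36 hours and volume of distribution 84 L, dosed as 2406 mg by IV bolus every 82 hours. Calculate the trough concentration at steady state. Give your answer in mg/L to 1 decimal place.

7.4 mg/L

Over one 82-h interval, 82/36 ≈ 2.2778 half-lives elapse, leaving f ≈ 0.2062 of each dose.
Accumulation ratio R = 1/(1 − f) ≈ 1/0.7938 ≈ 1.2598.
Each bolus raises the concentration by D/Vd = 2406/84 ≈ 28.643 mg/L.
Steady-state peak Cmax,ss = C₀·R ≈ 28.643 × 1.2598 ≈ 36.084 mg/L.
Steady-state trough Cmin,ss = Cmax,ss·f ≈ 36.084 × 0.2062 ≈ 7.441 mg/L.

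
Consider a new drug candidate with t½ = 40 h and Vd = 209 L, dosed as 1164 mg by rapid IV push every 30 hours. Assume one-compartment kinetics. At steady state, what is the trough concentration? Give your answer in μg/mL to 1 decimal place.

8.2 μg/mL

τ/t½ = 30/40 ≈ 0.75, so fraction remaining f = (1/2)^(30/40) ≈ 0.5946.
Each bolus raises the concentration by D/Vd = 1164/209 ≈ 5.569 μg/mL.
Steady-state trough Cmin,ss = C₀·f/(1−f) ≈ 5.569 × 0.5946/0.4054 ≈ 8.168 μg/mL.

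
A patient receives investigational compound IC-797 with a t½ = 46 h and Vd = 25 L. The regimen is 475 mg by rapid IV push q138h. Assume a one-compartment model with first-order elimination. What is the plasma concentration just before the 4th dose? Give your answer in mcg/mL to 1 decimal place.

2.7 mcg/mL

f = (1/2)^(τ/t½) = (1/2)^(138/46) ≈ 0.1250.
C₀ = D/Vd = 475/25 ≈ 19.000 mcg/mL.
Before the 4th dose, 3 doses have been given. Superposition: Cmin = C₀·(f + f² + … + f^3).
≈ 19.000 × (0.1250 + 0.0156 + 0.0020) ≈ 19.000 × 0.1426 ≈ 2.709 mcg/mL.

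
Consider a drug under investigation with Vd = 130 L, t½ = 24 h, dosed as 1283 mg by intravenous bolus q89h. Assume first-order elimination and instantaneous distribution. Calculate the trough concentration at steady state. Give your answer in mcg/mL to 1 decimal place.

τ/t½ = 89/24 ≈ 3.7083, so fraction remaining f = (1/2)^(89/24) ≈ 0.0765.
Each bolus raises the concentration by D/Vd = 1283/130 ≈ 9.869 mcg/mL.
Steady-state trough Cmin,ss = C₀·f/(1−f) ≈ 9.869 × 0.0765/0.9235 ≈ 0.818 mcg/mL.

0.8 mcg/mL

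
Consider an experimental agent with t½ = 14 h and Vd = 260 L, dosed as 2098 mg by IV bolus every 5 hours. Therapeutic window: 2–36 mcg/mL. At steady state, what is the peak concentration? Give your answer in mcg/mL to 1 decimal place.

τ/t½ = 5/14 ≈ 0.35714, so fraction remaining f = (1/2)^(5/14) ≈ 0.7807.
At steady state, accumulation factor R = 1/(1 − e^(−kτ)) ≈ 4.5600.
Each bolus raises the concentration by D/Vd = 2098/260 ≈ 8.069 mcg/mL.
Cmax,ss = C₀/(1 − f) ≈ 8.069/0.2193 ≈ 36.794 mcg/mL.
Peak 36.8 mcg/mL vs MTC 36 mcg/mL: exceeds toxic threshold.

36.8 mcg/mL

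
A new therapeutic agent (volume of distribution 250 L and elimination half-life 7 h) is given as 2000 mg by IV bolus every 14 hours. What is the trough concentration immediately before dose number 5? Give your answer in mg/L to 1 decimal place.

2.7 mg/L

f = (1/2)^(τ/t½) = (1/2)^(14/7) ≈ 0.2500.
C₀ = D/Vd = 2000/250 ≈ 8.000 mg/L.
Before the 5th dose, 4 doses have been given. Superposition: Cmin = C₀·(f + f² + … + f^4).
≈ 8.000 × (0.2500 + 0.0625 + 0.0156 + 0.0039) ≈ 8.000 × 0.3320 ≈ 2.656 mg/L.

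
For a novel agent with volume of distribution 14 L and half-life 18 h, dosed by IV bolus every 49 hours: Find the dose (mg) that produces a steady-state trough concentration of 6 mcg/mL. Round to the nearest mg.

470 mg

τ/t½ = 49/18 ≈ 2.7222, so f = (1/2)^(49/18) ≈ 0.151541.
Cmin,ss = (D/Vd)·f/(1−f), so D = Cmin,ss·Vd·(1−f)/f.
D = 6 × 14 × (1−f)/f ≈ 6 × 14 × 5.59887 ≈ 470.31 mg.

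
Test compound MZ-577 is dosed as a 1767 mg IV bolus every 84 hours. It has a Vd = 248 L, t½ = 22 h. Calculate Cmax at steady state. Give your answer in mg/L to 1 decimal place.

τ/t½ = 84/22 ≈ 3.8182, so fraction remaining f = (1/2)^(84/22) ≈ 0.0709.
Accumulation ratio R = 1/(1 − f) ≈ 1/0.9291 ≈ 1.0763.
Each bolus raises the concentration by D/Vd = 1767/248 ≈ 7.125 mg/L.
Cmax,ss = C₀/(1 − f) ≈ 7.125/0.9291 ≈ 7.669 mg/L.

7.7 mg/L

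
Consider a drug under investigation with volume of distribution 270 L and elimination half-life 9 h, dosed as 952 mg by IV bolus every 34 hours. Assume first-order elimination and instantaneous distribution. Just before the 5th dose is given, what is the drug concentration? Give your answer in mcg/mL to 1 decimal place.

0.3 mcg/mL

f = (1/2)^(τ/t½) = (1/2)^(34/9) ≈ 0.0729.
C₀ = D/Vd = 952/270 ≈ 3.526 mcg/mL.
Before the 5th dose, 4 doses have been given. Superposition: Cmin = C₀·(f + f² + … + f^4).
≈ 3.526 × (0.0729 + 0.0053 + 0.0004 + 0.0000) ≈ 3.526 × 0.0786 ≈ 0.277 mcg/mL.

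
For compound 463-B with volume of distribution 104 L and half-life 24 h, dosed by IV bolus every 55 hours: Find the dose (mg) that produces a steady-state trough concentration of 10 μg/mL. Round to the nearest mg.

4052 mg

τ/t½ = 55/24 ≈ 2.2917, so f = (1/2)^(55/24) ≈ 0.204239.
Cmin,ss = (D/Vd)·f/(1−f), so D = Cmin,ss·Vd·(1−f)/f.
D = 10 × 104 × (1−f)/f ≈ 10 × 104 × 3.89622 ≈ 4052.07 mg.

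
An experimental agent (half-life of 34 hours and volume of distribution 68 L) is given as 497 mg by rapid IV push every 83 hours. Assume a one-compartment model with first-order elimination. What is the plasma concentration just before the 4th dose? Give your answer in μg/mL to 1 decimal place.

f = (1/2)^(τ/t½) = (1/2)^(83/34) ≈ 0.1841.
C₀ = D/Vd = 497/68 ≈ 7.309 μg/mL.
Before the 4th dose, 3 doses have been given. Superposition: Cmin = C₀·(f + f² + … + f^3).
≈ 7.309 × (0.1841 + 0.0339 + 0.0062) ≈ 7.309 × 0.2242 ≈ 1.639 μg/mL.

1.6 μg/mL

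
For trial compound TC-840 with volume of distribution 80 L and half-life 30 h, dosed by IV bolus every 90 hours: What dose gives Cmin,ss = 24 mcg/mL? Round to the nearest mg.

13440 mg

τ/t½ = 90/30 ≈ 3, so f = (1/2)^(90/30) ≈ 0.125000.
Cmin,ss = (D/Vd)·f/(1−f), so D = Cmin,ss·Vd·(1−f)/f.
D = 24 × 80 × (1−f)/f ≈ 24 × 80 × 7.00000 ≈ 13440.00 mg.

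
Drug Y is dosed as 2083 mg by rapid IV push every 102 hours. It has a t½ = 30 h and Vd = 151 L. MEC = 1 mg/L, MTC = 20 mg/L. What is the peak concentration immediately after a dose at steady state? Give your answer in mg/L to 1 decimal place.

Over one 102-h interval, 102/30 ≈ 3.4 half-lives elapse, leaving f ≈ 0.0947 of each dose.
At steady state, accumulation factor R = 1/(1 − e^(−kτ)) ≈ 1.1046.
Single-dose peak C₀ = D/Vd = 2083/151 ≈ 13.795 mg/L.
Steady-state peak Cmax,ss = C₀·R ≈ 13.795 × 1.1046 ≈ 15.238 mg/L.
Peak 15.2 mg/L vs MTC 20 mg/L: below toxic threshold.

15.2 mg/L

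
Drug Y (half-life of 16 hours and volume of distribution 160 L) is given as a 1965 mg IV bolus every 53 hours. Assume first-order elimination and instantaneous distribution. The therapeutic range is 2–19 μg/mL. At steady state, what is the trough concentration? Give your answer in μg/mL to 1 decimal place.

1.4 μg/mL

k = ln2/t½ = ln2/16 ≈ 0.043322 h⁻¹; fraction remaining f = e^(−kτ) = e^(−0.043322×53) ≈ 0.1007.
Each bolus raises the concentration by D/Vd = 1965/160 ≈ 12.281 μg/mL.
Steady-state trough Cmin,ss = C₀·f/(1−f) ≈ 12.281 × 0.1007/0.8993 ≈ 1.375 μg/mL.
Trough 1.4 μg/mL vs MEC 2 μg/mL: subtherapeutic.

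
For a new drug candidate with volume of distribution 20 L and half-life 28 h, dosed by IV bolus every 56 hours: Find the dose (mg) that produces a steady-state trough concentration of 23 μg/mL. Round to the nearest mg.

1380 mg

τ/t½ = 56/28 ≈ 2, so f = (1/2)^(56/28) ≈ 0.250000.
Cmin,ss = (D/Vd)·f/(1−f), so D = Cmin,ss·Vd·(1−f)/f.
D = 23 × 20 × (1−f)/f ≈ 23 × 20 × 3.00000 ≈ 1380.00 mg.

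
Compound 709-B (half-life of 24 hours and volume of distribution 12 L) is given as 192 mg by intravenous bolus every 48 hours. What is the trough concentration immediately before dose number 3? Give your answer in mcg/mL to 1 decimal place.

5.0 mcg/mL

f = (1/2)^(τ/t½) = (1/2)^(48/24) ≈ 0.2500.
C₀ = D/Vd = 192/12 ≈ 16.000 mcg/mL.
Before the 3rd dose, 2 doses have been given. Superposition: Cmin = C₀·(f + f²).
≈ 16.000 × (0.2500 + 0.0625) ≈ 16.000 × 0.3125 ≈ 5.000 mcg/mL.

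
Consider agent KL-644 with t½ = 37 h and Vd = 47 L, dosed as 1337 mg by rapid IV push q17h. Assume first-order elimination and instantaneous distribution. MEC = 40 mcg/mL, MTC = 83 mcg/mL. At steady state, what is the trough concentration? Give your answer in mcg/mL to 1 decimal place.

75.9 mcg/mL

k = ln2/t½ = ln2/37 ≈ 0.018734 h⁻¹; fraction remaining f = e^(−kτ) = e^(−0.018734×17) ≈ 0.7273.
Accumulation ratio R = 1/(1 − f) ≈ 1/0.2727 ≈ 3.6670.
Single-dose peak C₀ = D/Vd = 1337/47 ≈ 28.447 mcg/mL.
Steady-state peak Cmax,ss = C₀·R ≈ 28.447 × 3.6670 ≈ 104.315 mcg/mL.
Steady-state trough Cmin,ss = Cmax,ss·f ≈ 104.315 × 0.7273 ≈ 75.868 mcg/mL.
Trough 75.9 mcg/mL vs MEC 40 mcg/mL: adequate.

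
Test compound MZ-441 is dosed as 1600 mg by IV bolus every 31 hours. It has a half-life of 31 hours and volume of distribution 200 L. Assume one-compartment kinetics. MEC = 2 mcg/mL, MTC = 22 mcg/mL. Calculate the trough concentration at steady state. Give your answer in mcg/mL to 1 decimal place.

τ = 31 h = 1 half-life, so f = (1/2)^1 = 0.5.
At steady state, R = 1/(1 − 0.5) = 2/1.
Single-dose peak C₀ = D/Vd = 1600/200 = 8 mcg/mL.
Steady-state peak Cmax,ss = C₀·R = 8 × 2/1 ≈ 16.000 mcg/mL.
Steady-state trough Cmin,ss = Cmax,ss·f ≈ 16.000 × 0.5 ≈ 8.000 mcg/mL.
Trough 8.0 mcg/mL vs MEC 2 mcg/mL: adequate.

8.0 mcg/mL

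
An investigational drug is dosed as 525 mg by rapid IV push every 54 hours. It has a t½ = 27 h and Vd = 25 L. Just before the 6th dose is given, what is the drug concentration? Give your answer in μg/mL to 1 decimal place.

7.0 μg/mL

f = (1/2)^(τ/t½) = (1/2)^(54/27) ≈ 0.2500.
C₀ = D/Vd = 525/25 ≈ 21.000 μg/mL.
Before the 6th dose, 5 doses have been given. Superposition: Cmin = C₀·(f + f² + … + f^5).
≈ 21.000 × (0.2500 + 0.0625 + 0.0156 + 0.0039 + 0.0010) ≈ 21.000 × 0.3330 ≈ 6.993 μg/mL.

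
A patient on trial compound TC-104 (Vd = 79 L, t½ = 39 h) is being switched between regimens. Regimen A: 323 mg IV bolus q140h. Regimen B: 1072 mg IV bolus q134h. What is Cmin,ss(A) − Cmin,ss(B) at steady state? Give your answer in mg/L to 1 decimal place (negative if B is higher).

-1.0 mg/L

Regimen A: f = (1/2)^(140/39) ≈ 0.0831; Cmin,ss = (323/79)·f/(1−f) ≈ 0.371 mg/L.
Regimen B: f = (1/2)^(134/39) ≈ 0.0924; Cmin,ss = (1072/79)·f/(1−f) ≈ 1.381 mg/L.
Difference ≈ 0.371 − 1.381 ≈ -1.010 mg/L.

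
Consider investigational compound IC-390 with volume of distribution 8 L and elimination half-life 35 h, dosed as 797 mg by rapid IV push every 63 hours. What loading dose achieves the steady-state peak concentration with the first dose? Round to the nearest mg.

1118 mg

f = (1/2)^(63/35) ≈ 0.287175; accumulation ratio R = 1/(1−f) ≈ 1.40287.
Loading dose to hit Cmax,ss on first dose: D_load = D_maint·R ≈ 797 × 1.40287 ≈ 1118.09 mg.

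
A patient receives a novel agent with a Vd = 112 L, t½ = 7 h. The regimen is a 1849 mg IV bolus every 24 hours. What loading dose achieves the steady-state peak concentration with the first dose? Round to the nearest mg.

2038 mg

f = (1/2)^(24/7) ≈ 0.092875; accumulation ratio R = 1/(1−f) ≈ 1.10238.
Loading dose to hit Cmax,ss on first dose: D_load = D_maint·R ≈ 1849 × 1.10238 ≈ 2038.30 mg.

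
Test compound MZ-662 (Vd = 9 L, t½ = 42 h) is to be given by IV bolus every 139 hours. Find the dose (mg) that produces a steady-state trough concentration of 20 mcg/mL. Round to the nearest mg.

1605 mg

τ/t½ = 139/42 ≈ 3.3095, so f = (1/2)^(139/42) ≈ 0.100864.
Cmin,ss = (D/Vd)·f/(1−f), so D = Cmin,ss·Vd·(1−f)/f.
D = 20 × 9 × (1−f)/f ≈ 20 × 9 × 8.91434 ≈ 1604.58 mg.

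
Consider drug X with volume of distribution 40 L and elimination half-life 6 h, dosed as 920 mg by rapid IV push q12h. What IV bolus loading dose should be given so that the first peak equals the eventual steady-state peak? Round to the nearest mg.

f = (1/2)^(12/6) ≈ 0.250000; accumulation ratio R = 1/(1−f) ≈ 1.33333.
Loading dose to hit Cmax,ss on first dose: D_load = D_maint·R ≈ 920 × 1.33333 ≈ 1226.66 mg.

1227 mg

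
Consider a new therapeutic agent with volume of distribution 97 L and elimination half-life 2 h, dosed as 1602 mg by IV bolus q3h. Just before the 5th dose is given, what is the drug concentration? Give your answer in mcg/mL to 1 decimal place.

f = (1/2)^(τ/t½) = (1/2)^(3/2) ≈ 0.3536.
C₀ = D/Vd = 1602/97 ≈ 16.515 mcg/mL.
Before the 5th dose, 4 doses have been given. Superposition: Cmin = C₀·(f + f² + … + f^4).
≈ 16.515 × (0.3536 + 0.1250 + 0.0442 + 0.0156) ≈ 16.515 × 0.5384 ≈ 8.892 mcg/mL.

8.9 mcg/mL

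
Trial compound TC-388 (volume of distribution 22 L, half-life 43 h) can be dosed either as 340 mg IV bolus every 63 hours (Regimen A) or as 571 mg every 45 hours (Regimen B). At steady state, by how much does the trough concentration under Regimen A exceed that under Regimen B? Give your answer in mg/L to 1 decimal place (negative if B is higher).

Regimen A: f = (1/2)^(63/43) ≈ 0.3622; Cmin,ss = (340/22)·f/(1−f) ≈ 8.776 mg/L.
Regimen B: f = (1/2)^(45/43) ≈ 0.4841; Cmin,ss = (571/22)·f/(1−f) ≈ 24.355 mg/L.
Difference ≈ 8.776 − 24.355 ≈ -15.579 mg/L.

-15.6 mg/L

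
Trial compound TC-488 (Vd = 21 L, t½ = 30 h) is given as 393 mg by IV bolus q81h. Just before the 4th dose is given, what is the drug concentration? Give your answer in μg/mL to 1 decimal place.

f = (1/2)^(τ/t½) = (1/2)^(81/30) ≈ 0.1539.
C₀ = D/Vd = 393/21 ≈ 18.714 μg/mL.
Before the 4th dose, 3 doses have been given. Superposition: Cmin = C₀·(f + f² + … + f^3).
≈ 18.714 × (0.1539 + 0.0237 + 0.0036) ≈ 18.714 × 0.1812 ≈ 3.391 μg/mL.

3.4 μg/mL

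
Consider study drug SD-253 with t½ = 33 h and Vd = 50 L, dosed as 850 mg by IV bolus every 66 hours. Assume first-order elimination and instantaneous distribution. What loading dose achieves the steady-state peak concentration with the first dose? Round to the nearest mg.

f = (1/2)^(66/33) ≈ 0.250000; accumulation ratio R = 1/(1−f) ≈ 1.33333.
Loading dose to hit Cmax,ss on first dose: D_load = D_maint·R ≈ 850 × 1.33333 ≈ 1133.33 mg.

1133 mg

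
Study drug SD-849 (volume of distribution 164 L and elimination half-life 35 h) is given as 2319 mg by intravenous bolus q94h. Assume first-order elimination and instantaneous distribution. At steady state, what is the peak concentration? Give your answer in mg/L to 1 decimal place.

16.7 mg/L

k = ln2/t½ = ln2/35 ≈ 0.019804 h⁻¹; fraction remaining f = e^(−kτ) = e^(−0.019804×94) ≈ 0.1554.
Accumulation ratio R = 1/(1 − f) ≈ 1/0.8446 ≈ 1.1840.
Single-dose peak C₀ = D/Vd = 2319/164 ≈ 14.140 mg/L.
Cmax,ss = C₀/(1 − f) ≈ 14.140/0.8446 ≈ 16.742 mg/L.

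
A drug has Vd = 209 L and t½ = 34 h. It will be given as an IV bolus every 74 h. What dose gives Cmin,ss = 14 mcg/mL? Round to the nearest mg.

10301 mg

τ/t½ = 74/34 ≈ 2.1765, so f = (1/2)^(74/34) ≈ 0.221216.
Cmin,ss = (D/Vd)·f/(1−f), so D = Cmin,ss·Vd·(1−f)/f.
D = 14 × 209 × (1−f)/f ≈ 14 × 209 × 3.52047 ≈ 10300.90 mg.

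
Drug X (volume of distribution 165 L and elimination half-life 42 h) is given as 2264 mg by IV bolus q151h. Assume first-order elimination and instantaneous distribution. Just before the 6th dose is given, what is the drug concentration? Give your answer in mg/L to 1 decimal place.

1.2 mg/L

f = (1/2)^(τ/t½) = (1/2)^(151/42) ≈ 0.0827.
C₀ = D/Vd = 2264/165 ≈ 13.721 mg/L.
Before the 6th dose, 5 doses have been given. Superposition: Cmin = C₀·(f + f² + … + f^5).
≈ 13.721 × (0.0827 + 0.0068 + 0.0006 + 0.0000 + 0.0000) ≈ 13.721 × 0.0901 ≈ 1.236 mg/L.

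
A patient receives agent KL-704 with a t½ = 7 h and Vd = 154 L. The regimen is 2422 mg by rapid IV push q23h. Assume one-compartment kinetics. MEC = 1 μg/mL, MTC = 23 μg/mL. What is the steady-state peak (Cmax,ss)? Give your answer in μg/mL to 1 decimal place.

17.5 μg/mL

k = ln2/t½ = ln2/7 ≈ 0.099021 h⁻¹; fraction remaining f = e^(−kτ) = e^(−0.099021×23) ≈ 0.1025.
Accumulation ratio R = 1/(1 − f) ≈ 1/0.8975 ≈ 1.1142.
Each bolus raises the concentration by D/Vd = 2422/154 ≈ 15.727 μg/mL.
Steady-state peak Cmax,ss = C₀·R ≈ 15.727 × 1.1142 ≈ 17.523 μg/mL.
Peak 17.5 μg/mL vs MTC 23 μg/mL: below toxic threshold.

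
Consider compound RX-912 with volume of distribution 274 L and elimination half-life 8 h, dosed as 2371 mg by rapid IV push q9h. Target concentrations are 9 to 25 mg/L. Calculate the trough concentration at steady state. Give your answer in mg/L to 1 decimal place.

7.3 mg/L

τ/t½ = 9/8 ≈ 1.125, so fraction remaining f = (1/2)^(9/8) ≈ 0.4585.
Accumulation ratio R = 1/(1 − f) ≈ 1/0.5415 ≈ 1.8467.
Each bolus raises the concentration by D/Vd = 2371/274 ≈ 8.653 mg/L.
Cmax,ss = C₀/(1 − f) ≈ 8.653/0.5415 ≈ 15.980 mg/L.
Steady-state trough Cmin,ss = Cmax,ss·f ≈ 15.980 × 0.4585 ≈ 7.327 mg/L.
Trough 7.3 mg/L vs MEC 9 mg/L: subtherapeutic.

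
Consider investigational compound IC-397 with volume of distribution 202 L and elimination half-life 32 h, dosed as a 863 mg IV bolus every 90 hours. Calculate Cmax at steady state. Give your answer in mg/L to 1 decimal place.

Over one 90-h interval, 90/32 ≈ 2.8125 half-lives elapse, leaving f ≈ 0.1423 of each dose.
At steady state, accumulation factor R = 1/(1 − e^(−kτ)) ≈ 1.1659.
Each bolus raises the concentration by D/Vd = 863/202 ≈ 4.272 mg/L.
Cmax,ss = C₀/(1 − f) ≈ 4.272/0.8577 ≈ 4.981 mg/L.

5.0 mg/L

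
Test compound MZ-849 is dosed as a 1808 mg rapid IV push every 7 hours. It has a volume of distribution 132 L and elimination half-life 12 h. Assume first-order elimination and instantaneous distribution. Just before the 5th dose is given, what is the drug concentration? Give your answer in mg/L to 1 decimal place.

22.0 mg/L

f = (1/2)^(τ/t½) = (1/2)^(7/12) ≈ 0.6674.
C₀ = D/Vd = 1808/132 ≈ 13.697 mg/L.
Before the 5th dose, 4 doses have been given. Superposition: Cmin = C₀·(f + f² + … + f^4).
≈ 13.697 × (0.6674 + 0.4454 + 0.2973 + 0.1984) ≈ 13.697 × 1.6085 ≈ 22.032 mg/L.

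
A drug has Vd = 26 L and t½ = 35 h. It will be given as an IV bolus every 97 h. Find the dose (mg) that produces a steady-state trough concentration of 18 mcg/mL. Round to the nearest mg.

τ/t½ = 97/35 ≈ 2.7714, so f = (1/2)^(97/35) ≈ 0.146459.
Cmin,ss = (D/Vd)·f/(1−f), so D = Cmin,ss·Vd·(1−f)/f.
D = 18 × 26 × (1−f)/f ≈ 18 × 26 × 5.82785 ≈ 2727.43 mg.

2727 mg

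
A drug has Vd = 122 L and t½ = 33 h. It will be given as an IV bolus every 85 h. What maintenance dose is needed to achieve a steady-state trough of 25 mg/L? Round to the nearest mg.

τ/t½ = 85/33 ≈ 2.5758, so f = (1/2)^(85/33) ≈ 0.167733.
Cmin,ss = (D/Vd)·f/(1−f), so D = Cmin,ss·Vd·(1−f)/f.
D = 25 × 122 × (1−f)/f ≈ 25 × 122 × 4.96186 ≈ 15133.67 mg.

15134 mg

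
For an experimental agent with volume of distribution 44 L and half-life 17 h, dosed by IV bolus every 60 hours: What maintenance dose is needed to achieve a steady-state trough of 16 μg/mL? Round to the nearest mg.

τ/t½ = 60/17 ≈ 3.5294, so f = (1/2)^(60/17) ≈ 0.086605.
Cmin,ss = (D/Vd)·f/(1−f), so D = Cmin,ss·Vd·(1−f)/f.
D = 16 × 44 × (1−f)/f ≈ 16 × 44 × 10.54668 ≈ 7424.86 mg.

7425 mg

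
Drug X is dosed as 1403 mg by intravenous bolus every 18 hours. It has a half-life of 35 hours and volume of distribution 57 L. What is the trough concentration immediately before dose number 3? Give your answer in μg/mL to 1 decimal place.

f = (1/2)^(τ/t½) = (1/2)^(18/35) ≈ 0.7001.
C₀ = D/Vd = 1403/57 ≈ 24.614 μg/mL.
Before the 3rd dose, 2 doses have been given. Superposition: Cmin = C₀·(f + f²).
≈ 24.614 × (0.7001 + 0.4901) ≈ 24.614 × 1.1902 ≈ 29.296 μg/mL.

29.3 μg/mL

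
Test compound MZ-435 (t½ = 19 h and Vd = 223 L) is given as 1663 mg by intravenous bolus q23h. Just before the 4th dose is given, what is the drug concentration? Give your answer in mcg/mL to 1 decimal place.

5.2 mcg/mL

f = (1/2)^(τ/t½) = (1/2)^(23/19) ≈ 0.4321.
C₀ = D/Vd = 1663/223 ≈ 7.457 mcg/mL.
Before the 4th dose, 3 doses have been given. Superposition: Cmin = C₀·(f + f² + … + f^3).
≈ 7.457 × (0.4321 + 0.1867 + 0.0807) ≈ 7.457 × 0.6995 ≈ 5.216 mcg/mL.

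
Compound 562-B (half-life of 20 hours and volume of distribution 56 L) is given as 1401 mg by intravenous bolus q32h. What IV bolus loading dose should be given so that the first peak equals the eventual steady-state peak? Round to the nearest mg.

2091 mg

f = (1/2)^(32/20) ≈ 0.329877; accumulation ratio R = 1/(1−f) ≈ 1.49226.
Loading dose to hit Cmax,ss on first dose: D_load = D_maint·R ≈ 1401 × 1.49226 ≈ 2090.66 mg.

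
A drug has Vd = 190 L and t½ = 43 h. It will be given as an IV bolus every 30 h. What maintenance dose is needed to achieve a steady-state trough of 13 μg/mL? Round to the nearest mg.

τ/t½ = 30/43 ≈ 0.69767, so f = (1/2)^(30/43) ≈ 0.616565.
Cmin,ss = (D/Vd)·f/(1−f), so D = Cmin,ss·Vd·(1−f)/f.
D = 13 × 190 × (1−f)/f ≈ 13 × 190 × 0.62189 ≈ 1536.07 mg.

1536 mg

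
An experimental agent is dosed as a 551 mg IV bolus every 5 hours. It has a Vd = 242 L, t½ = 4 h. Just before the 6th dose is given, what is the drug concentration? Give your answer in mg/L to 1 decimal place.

1.6 mg/L

f = (1/2)^(τ/t½) = (1/2)^(5/4) ≈ 0.4204.
C₀ = D/Vd = 551/242 ≈ 2.277 mg/L.
Before the 6th dose, 5 doses have been given. Superposition: Cmin = C₀·(f + f² + … + f^5).
≈ 2.277 × (0.4204 + 0.1767 + 0.0743 + 0.0312 + 0.0131) ≈ 2.277 × 0.7157 ≈ 1.630 mg/L.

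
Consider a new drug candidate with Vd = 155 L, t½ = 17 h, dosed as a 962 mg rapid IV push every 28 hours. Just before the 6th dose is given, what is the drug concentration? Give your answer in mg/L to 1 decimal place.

f = (1/2)^(τ/t½) = (1/2)^(28/17) ≈ 0.3193.
C₀ = D/Vd = 962/155 ≈ 6.206 mg/L.
Before the 6th dose, 5 doses have been given. Superposition: Cmin = C₀·(f + f² + … + f^5).
≈ 6.206 × (0.3193 + 0.1020 + 0.0326 + 0.0104 + 0.0033) ≈ 6.206 × 0.4676 ≈ 2.902 mg/L.

2.9 mg/L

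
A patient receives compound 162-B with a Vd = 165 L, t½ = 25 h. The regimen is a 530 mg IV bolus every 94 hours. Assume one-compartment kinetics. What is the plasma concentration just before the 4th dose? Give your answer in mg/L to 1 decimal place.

0.3 mg/L

f = (1/2)^(τ/t½) = (1/2)^(94/25) ≈ 0.0738.
C₀ = D/Vd = 530/165 ≈ 3.212 mg/L.
Before the 4th dose, 3 doses have been given. Superposition: Cmin = C₀·(f + f² + … + f^3).
≈ 3.212 × (0.0738 + 0.0054 + 0.0004) ≈ 3.212 × 0.0796 ≈ 0.256 mg/L.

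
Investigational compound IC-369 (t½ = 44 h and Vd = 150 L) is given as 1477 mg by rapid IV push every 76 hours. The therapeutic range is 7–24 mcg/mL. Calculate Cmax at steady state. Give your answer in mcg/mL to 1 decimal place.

14.1 mcg/mL

τ/t½ = 76/44 ≈ 1.7273, so fraction remaining f = (1/2)^(76/44) ≈ 0.3020.
At steady state, accumulation factor R = 1/(1 − e^(−kτ)) ≈ 1.4327.
Single-dose peak C₀ = D/Vd = 1477/150 ≈ 9.847 mcg/mL.
Steady-state peak Cmax,ss = C₀·R ≈ 9.847 × 1.4327 ≈ 14.108 mcg/mL.
Peak 14.1 mcg/mL vs MTC 24 mcg/mL: below toxic threshold.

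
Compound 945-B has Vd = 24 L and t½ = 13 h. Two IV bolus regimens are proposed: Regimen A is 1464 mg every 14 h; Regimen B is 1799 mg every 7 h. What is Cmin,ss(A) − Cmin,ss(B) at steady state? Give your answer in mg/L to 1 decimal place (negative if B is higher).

-110.7 mg/L

Regimen A: f = (1/2)^(14/13) ≈ 0.4740; Cmin,ss = (1464/24)·f/(1−f) ≈ 54.970 mg/L.
Regimen B: f = (1/2)^(7/13) ≈ 0.6885; Cmin,ss = (1799/24)·f/(1−f) ≈ 165.678 mg/L.
Difference ≈ 54.970 − 165.678 ≈ -110.708 mg/L.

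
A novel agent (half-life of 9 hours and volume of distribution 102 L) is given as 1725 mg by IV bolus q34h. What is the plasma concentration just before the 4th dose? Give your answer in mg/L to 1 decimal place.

1.3 mg/L

f = (1/2)^(τ/t½) = (1/2)^(34/9) ≈ 0.0729.
C₀ = D/Vd = 1725/102 ≈ 16.912 mg/L.
Before the 4th dose, 3 doses have been given. Superposition: Cmin = C₀·(f + f² + … + f^3).
≈ 16.912 × (0.0729 + 0.0053 + 0.0004) ≈ 16.912 × 0.0786 ≈ 1.329 mg/L.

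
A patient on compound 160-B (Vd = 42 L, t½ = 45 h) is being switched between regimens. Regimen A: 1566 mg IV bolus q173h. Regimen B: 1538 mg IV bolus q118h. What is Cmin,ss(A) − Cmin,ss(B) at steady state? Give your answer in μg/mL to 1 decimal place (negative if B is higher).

-4.3 μg/mL

Regimen A: f = (1/2)^(173/45) ≈ 0.0696; Cmin,ss = (1566/42)·f/(1−f) ≈ 2.789 μg/mL.
Regimen B: f = (1/2)^(118/45) ≈ 0.1624; Cmin,ss = (1538/42)·f/(1−f) ≈ 7.100 μg/mL.
Difference ≈ 2.789 − 7.100 ≈ -4.311 μg/mL.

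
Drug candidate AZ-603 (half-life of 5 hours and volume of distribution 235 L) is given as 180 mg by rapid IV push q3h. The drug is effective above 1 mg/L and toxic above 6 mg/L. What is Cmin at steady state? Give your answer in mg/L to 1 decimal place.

k = ln2/t½ = ln2/5 ≈ 0.138629 h⁻¹; fraction remaining f = e^(−kτ) = e^(−0.138629×3) ≈ 0.6598.
Accumulation ratio R = 1/(1 − f) ≈ 1/0.3402 ≈ 2.9394.
Single-dose peak C₀ = D/Vd = 180/235 ≈ 0.766 mg/L.
Cmax,ss = C₀/(1 − f) ≈ 0.766/0.3402 ≈ 2.252 mg/L.
One interval later, Cmin,ss = Cmax,ss·e^(−kτ) ≈ 2.252 × 0.6598 ≈ 1.486 mg/L.
Trough 1.5 mg/L vs MEC 1 mg/L: adequate.

1.5 mg/L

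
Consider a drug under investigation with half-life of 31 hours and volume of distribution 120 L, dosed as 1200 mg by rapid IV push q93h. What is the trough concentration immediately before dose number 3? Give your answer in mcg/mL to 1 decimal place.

1.4 mcg/mL

f = (1/2)^(τ/t½) = (1/2)^(93/31) ≈ 0.1250.
C₀ = D/Vd = 1200/120 ≈ 10.000 mcg/mL.
Before the 3rd dose, 2 doses have been given. Superposition: Cmin = C₀·(f + f²).
≈ 10.000 × (0.1250 + 0.0156) ≈ 10.000 × 0.1406 ≈ 1.406 mcg/mL.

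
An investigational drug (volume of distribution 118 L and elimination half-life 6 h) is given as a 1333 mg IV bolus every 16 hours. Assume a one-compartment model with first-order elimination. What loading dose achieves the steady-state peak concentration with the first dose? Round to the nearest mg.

1582 mg

f = (1/2)^(16/6) ≈ 0.157490; accumulation ratio R = 1/(1−f) ≈ 1.18693.
Loading dose to hit Cmax,ss on first dose: D_load = D_maint·R ≈ 1333 × 1.18693 ≈ 1582.18 mg.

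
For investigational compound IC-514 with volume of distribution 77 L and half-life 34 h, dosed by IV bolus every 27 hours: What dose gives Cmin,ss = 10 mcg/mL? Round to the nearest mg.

565 mg

τ/t½ = 27/34 ≈ 0.79412, so f = (1/2)^(27/34) ≈ 0.576696.
Cmin,ss = (D/Vd)·f/(1−f), so D = Cmin,ss·Vd·(1−f)/f.
D = 10 × 77 × (1−f)/f ≈ 10 × 77 × 0.73402 ≈ 565.20 mg.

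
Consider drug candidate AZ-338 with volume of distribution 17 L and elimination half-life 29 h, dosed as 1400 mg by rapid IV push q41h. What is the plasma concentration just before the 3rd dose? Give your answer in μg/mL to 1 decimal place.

42.5 μg/mL

f = (1/2)^(τ/t½) = (1/2)^(41/29) ≈ 0.3753.
C₀ = D/Vd = 1400/17 ≈ 82.353 μg/mL.
Before the 3rd dose, 2 doses have been given. Superposition: Cmin = C₀·(f + f²).
≈ 82.353 × (0.3753 + 0.1409) ≈ 82.353 × 0.5162 ≈ 42.511 μg/mL.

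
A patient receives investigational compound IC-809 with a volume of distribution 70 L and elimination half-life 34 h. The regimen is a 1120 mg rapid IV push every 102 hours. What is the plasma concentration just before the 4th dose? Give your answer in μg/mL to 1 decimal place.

2.3 μg/mL

f = (1/2)^(τ/t½) = (1/2)^(102/34) ≈ 0.1250.
C₀ = D/Vd = 1120/70 ≈ 16.000 μg/mL.
Before the 4th dose, 3 doses have been given. Superposition: Cmin = C₀·(f + f² + … + f^3).
≈ 16.000 × (0.1250 + 0.0156 + 0.0020) ≈ 16.000 × 0.1426 ≈ 2.282 μg/mL.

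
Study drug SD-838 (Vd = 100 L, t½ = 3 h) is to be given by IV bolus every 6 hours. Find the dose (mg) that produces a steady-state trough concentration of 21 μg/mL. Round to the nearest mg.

6300 mg

τ/t½ = 6/3 ≈ 2, so f = (1/2)^(6/3) ≈ 0.250000.
Cmin,ss = (D/Vd)·f/(1−f), so D = Cmin,ss·Vd·(1−f)/f.
D = 21 × 100 × (1−f)/f ≈ 21 × 100 × 3.00000 ≈ 6300.00 mg.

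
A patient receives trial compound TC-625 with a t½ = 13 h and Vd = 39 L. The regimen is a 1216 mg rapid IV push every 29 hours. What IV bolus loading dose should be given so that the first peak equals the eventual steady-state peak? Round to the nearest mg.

1545 mg

f = (1/2)^(29/13) ≈ 0.213045; accumulation ratio R = 1/(1−f) ≈ 1.27072.
Loading dose to hit Cmax,ss on first dose: D_load = D_maint·R ≈ 1216 × 1.27072 ≈ 1545.20 mg.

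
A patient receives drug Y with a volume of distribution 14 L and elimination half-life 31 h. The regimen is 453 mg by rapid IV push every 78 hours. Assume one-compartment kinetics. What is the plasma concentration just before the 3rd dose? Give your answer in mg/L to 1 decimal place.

f = (1/2)^(τ/t½) = (1/2)^(78/31) ≈ 0.1748.
C₀ = D/Vd = 453/14 ≈ 32.357 mg/L.
Before the 3rd dose, 2 doses have been given. Superposition: Cmin = C₀·(f + f²).
≈ 32.357 × (0.1748 + 0.0306) ≈ 32.357 × 0.2054 ≈ 6.646 mg/L.

6.6 mg/L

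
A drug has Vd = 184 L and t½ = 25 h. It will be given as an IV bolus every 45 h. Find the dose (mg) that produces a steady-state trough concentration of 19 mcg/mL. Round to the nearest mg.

τ/t½ = 45/25 ≈ 1.8, so f = (1/2)^(45/25) ≈ 0.287175.
Cmin,ss = (D/Vd)·f/(1−f), so D = Cmin,ss·Vd·(1−f)/f.
D = 19 × 184 × (1−f)/f ≈ 19 × 184 × 2.48220 ≈ 8677.77 mg.

8678 mg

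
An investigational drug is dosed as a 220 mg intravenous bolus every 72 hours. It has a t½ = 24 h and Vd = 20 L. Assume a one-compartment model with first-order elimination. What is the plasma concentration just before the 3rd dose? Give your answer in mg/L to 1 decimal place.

1.5 mg/L

f = (1/2)^(τ/t½) = (1/2)^(72/24) ≈ 0.1250.
C₀ = D/Vd = 220/20 ≈ 11.000 mg/L.
Before the 3rd dose, 2 doses have been given. Superposition: Cmin = C₀·(f + f²).
≈ 11.000 × (0.1250 + 0.0156) ≈ 11.000 × 0.1406 ≈ 1.547 mg/L.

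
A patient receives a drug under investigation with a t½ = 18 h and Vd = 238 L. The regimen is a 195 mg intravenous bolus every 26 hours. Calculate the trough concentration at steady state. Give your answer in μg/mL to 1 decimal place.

τ/t½ = 26/18 ≈ 1.4444, so fraction remaining f = (1/2)^(26/18) ≈ 0.3674.
Accumulation ratio R = 1/(1 − f) ≈ 1/0.6326 ≈ 1.5808.
Single-dose peak C₀ = D/Vd = 195/238 ≈ 0.819 μg/mL.
Cmax,ss = C₀/(1 − f) ≈ 0.819/0.6326 ≈ 1.295 μg/mL.
Steady-state trough Cmin,ss = Cmax,ss·f ≈ 1.295 × 0.3674 ≈ 0.476 μg/mL.

0.5 μg/mL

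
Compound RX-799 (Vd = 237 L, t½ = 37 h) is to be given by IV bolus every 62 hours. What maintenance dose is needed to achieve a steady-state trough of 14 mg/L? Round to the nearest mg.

7282 mg

τ/t½ = 62/37 ≈ 1.6757, so f = (1/2)^(62/37) ≈ 0.313019.
Cmin,ss = (D/Vd)·f/(1−f), so D = Cmin,ss·Vd·(1−f)/f.
D = 14 × 237 × (1−f)/f ≈ 14 × 237 × 2.19469 ≈ 7281.98 mg.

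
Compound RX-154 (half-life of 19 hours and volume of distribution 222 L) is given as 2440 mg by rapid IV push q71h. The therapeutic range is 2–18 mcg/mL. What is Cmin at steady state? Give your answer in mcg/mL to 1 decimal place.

Over one 71-h interval, 71/19 ≈ 3.7368 half-lives elapse, leaving f ≈ 0.0750 of each dose.
Accumulation ratio R = 1/(1 − f) ≈ 1/0.9250 ≈ 1.0811.
Each bolus raises the concentration by D/Vd = 2440/222 ≈ 10.991 mcg/mL.
Steady-state peak Cmax,ss = C₀·R ≈ 10.991 × 1.0811 ≈ 11.882 mcg/mL.
One interval later, Cmin,ss = Cmax,ss·e^(−kτ) ≈ 11.882 × 0.0750 ≈ 0.891 mcg/mL.
Trough 0.9 mcg/mL vs MEC 2 mcg/mL: subtherapeutic.

0.9 mcg/mL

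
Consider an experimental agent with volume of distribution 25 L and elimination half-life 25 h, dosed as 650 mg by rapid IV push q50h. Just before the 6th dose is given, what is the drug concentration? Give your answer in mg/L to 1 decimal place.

f = (1/2)^(τ/t½) = (1/2)^(50/25) ≈ 0.2500.
C₀ = D/Vd = 650/25 ≈ 26.000 mg/L.
Before the 6th dose, 5 doses have been given. Superposition: Cmin = C₀·(f + f² + … + f^5).
≈ 26.000 × (0.2500 + 0.0625 + 0.0156 + 0.0039 + 0.0010) ≈ 26.000 × 0.3330 ≈ 8.658 mg/L.

8.7 mg/L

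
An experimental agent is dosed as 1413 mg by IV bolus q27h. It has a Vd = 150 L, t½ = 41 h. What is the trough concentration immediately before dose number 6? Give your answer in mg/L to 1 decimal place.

f = (1/2)^(τ/t½) = (1/2)^(27/41) ≈ 0.6335.
C₀ = D/Vd = 1413/150 ≈ 9.420 mg/L.
Before the 6th dose, 5 doses have been given. Superposition: Cmin = C₀·(f + f² + … + f^5).
≈ 9.420 × (0.6335 + 0.4013 + 0.2542 + 0.1611 + 0.1020) ≈ 9.420 × 1.5521 ≈ 14.621 mg/L.

14.6 mg/L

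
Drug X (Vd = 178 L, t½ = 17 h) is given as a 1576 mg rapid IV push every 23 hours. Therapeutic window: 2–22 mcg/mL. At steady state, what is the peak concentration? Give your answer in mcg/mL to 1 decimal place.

Over one 23-h interval, 23/17 ≈ 1.3529 half-lives elapse, leaving f ≈ 0.3915 of each dose.
At steady state, accumulation factor R = 1/(1 − e^(−kτ)) ≈ 1.6434.
Each bolus raises the concentration by D/Vd = 1576/178 ≈ 8.854 mcg/mL.
Cmax,ss = C₀/(1 − f) ≈ 8.854/0.6085 ≈ 14.551 mcg/mL.
Peak 14.6 mcg/mL vs MTC 22 mcg/mL: below toxic threshold.

14.6 mcg/mL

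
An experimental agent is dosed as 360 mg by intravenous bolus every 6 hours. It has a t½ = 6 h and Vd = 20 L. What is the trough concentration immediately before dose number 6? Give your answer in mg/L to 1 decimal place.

f = (1/2)^(τ/t½) = (1/2)^(6/6) ≈ 0.5000.
C₀ = D/Vd = 360/20 ≈ 18.000 mg/L.
Before the 6th dose, 5 doses have been given. Superposition: Cmin = C₀·(f + f² + … + f^5).
≈ 18.000 × (0.5000 + 0.2500 + 0.1250 + 0.0625 + 0.0313) ≈ 18.000 × 0.9688 ≈ 17.438 mg/L.

17.4 mg/L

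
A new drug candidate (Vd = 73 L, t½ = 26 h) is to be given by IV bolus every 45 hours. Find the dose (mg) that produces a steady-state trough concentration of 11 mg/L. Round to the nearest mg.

τ/t½ = 45/26 ≈ 1.7308, so f = (1/2)^(45/26) ≈ 0.301291.
Cmin,ss = (D/Vd)·f/(1−f), so D = Cmin,ss·Vd·(1−f)/f.
D = 11 × 73 × (1−f)/f ≈ 11 × 73 × 2.31905 ≈ 1862.20 mg.

1862 mg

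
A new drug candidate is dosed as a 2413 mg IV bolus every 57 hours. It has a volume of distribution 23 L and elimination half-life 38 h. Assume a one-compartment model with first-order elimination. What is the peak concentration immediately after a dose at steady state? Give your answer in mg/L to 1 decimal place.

τ/t½ = 57/38 ≈ 1.5, so fraction remaining f = (1/2)^(57/38) ≈ 0.3536.
Accumulation ratio R = 1/(1 − f) ≈ 1/0.6464 ≈ 1.5470.
Single-dose peak C₀ = D/Vd = 2413/23 ≈ 104.913 mg/L.
Steady-state peak Cmax,ss = C₀·R ≈ 104.913 × 1.5470 ≈ 162.300 mg/L.

162.3 mg/L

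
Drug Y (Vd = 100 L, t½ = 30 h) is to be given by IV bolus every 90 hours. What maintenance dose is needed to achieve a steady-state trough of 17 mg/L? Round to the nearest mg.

11900 mg

τ/t½ = 90/30 ≈ 3, so f = (1/2)^(90/30) ≈ 0.125000.
Cmin,ss = (D/Vd)·f/(1−f), so D = Cmin,ss·Vd·(1−f)/f.
D = 17 × 100 × (1−f)/f ≈ 17 × 100 × 7.00000 ≈ 11900.00 mg.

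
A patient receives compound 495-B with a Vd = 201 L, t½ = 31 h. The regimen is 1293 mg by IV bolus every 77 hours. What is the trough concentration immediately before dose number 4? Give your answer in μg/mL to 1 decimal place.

1.4 μg/mL

f = (1/2)^(τ/t½) = (1/2)^(77/31) ≈ 0.1788.
C₀ = D/Vd = 1293/201 ≈ 6.433 μg/mL.
Before the 4th dose, 3 doses have been given. Superposition: Cmin = C₀·(f + f² + … + f^3).
≈ 6.433 × (0.1788 + 0.0320 + 0.0057) ≈ 6.433 × 0.2165 ≈ 1.393 μg/mL.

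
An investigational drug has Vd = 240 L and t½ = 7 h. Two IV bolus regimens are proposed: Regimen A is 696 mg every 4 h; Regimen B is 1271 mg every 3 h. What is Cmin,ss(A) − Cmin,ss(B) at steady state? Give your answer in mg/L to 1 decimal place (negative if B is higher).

Regimen A: f = (1/2)^(4/7) ≈ 0.6730; Cmin,ss = (696/240)·f/(1−f) ≈ 5.969 mg/L.
Regimen B: f = (1/2)^(3/7) ≈ 0.7430; Cmin,ss = (1271/240)·f/(1−f) ≈ 15.311 mg/L.
Difference ≈ 5.969 − 15.311 ≈ -9.342 mg/L.

-9.3 mg/L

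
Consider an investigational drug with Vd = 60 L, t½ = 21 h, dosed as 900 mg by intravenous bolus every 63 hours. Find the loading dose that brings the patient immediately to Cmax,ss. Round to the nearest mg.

f = (1/2)^(63/21) ≈ 0.125000; accumulation ratio R = 1/(1−f) ≈ 1.14286.
Loading dose to hit Cmax,ss on first dose: D_load = D_maint·R ≈ 900 × 1.14286 ≈ 1028.57 mg.

1029 mg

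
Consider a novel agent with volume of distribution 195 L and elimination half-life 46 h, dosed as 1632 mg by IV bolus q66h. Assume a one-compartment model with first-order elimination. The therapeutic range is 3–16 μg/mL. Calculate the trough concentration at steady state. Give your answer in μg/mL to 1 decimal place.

τ/t½ = 66/46 ≈ 1.4348, so fraction remaining f = (1/2)^(66/46) ≈ 0.3699.
Single-dose peak C₀ = D/Vd = 1632/195 ≈ 8.369 μg/mL.
Steady-state trough Cmin,ss = C₀·f/(1−f) ≈ 8.369 × 0.3699/0.6301 ≈ 4.913 μg/mL.
Trough 4.9 μg/mL vs MEC 3 μg/mL: adequate.

4.9 μg/mL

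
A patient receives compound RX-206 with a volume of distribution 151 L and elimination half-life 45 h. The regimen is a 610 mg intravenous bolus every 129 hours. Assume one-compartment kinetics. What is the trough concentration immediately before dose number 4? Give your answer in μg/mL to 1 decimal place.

f = (1/2)^(τ/t½) = (1/2)^(129/45) ≈ 0.1371.
C₀ = D/Vd = 610/151 ≈ 4.040 μg/mL.
Before the 4th dose, 3 doses have been given. Superposition: Cmin = C₀·(f + f² + … + f^3).
≈ 4.040 × (0.1371 + 0.0188 + 0.0026) ≈ 4.040 × 0.1585 ≈ 0.640 μg/mL.

0.6 μg/mL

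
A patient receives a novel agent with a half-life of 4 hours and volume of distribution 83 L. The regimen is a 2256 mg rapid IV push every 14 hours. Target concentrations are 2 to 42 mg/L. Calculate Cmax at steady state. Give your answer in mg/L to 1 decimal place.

29.8 mg/L

Over one 14-h interval, 14/4 ≈ 3.5 half-lives elapse, leaving f ≈ 0.0884 of each dose.
Accumulation ratio R = 1/(1 − f) ≈ 1/0.9116 ≈ 1.0970.
Single-dose peak C₀ = D/Vd = 2256/83 ≈ 27.181 mg/L.
Steady-state peak Cmax,ss = C₀·R ≈ 27.181 × 1.0970 ≈ 29.818 mg/L.
Peak 29.8 mg/L vs MTC 42 mg/L: below toxic threshold.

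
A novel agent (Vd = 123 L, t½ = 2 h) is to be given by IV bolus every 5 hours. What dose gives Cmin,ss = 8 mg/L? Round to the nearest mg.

τ/t½ = 5/2 ≈ 2.5, so f = (1/2)^(5/2) ≈ 0.176777.
Cmin,ss = (D/Vd)·f/(1−f), so D = Cmin,ss·Vd·(1−f)/f.
D = 8 × 123 × (1−f)/f ≈ 8 × 123 × 4.65684 ≈ 4582.33 mg.

4582 mg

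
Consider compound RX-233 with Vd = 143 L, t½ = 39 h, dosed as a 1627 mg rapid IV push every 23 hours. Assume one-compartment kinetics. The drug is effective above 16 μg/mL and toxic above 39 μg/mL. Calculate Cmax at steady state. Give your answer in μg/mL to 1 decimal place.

33.9 μg/mL

Over one 23-h interval, 23/39 ≈ 0.58974 half-lives elapse, leaving f ≈ 0.6645 of each dose.
Accumulation ratio R = 1/(1 − f) ≈ 1/0.3355 ≈ 2.9806.
Each bolus raises the concentration by D/Vd = 1627/143 ≈ 11.378 μg/mL.
Steady-state peak Cmax,ss = C₀·R ≈ 11.378 × 2.9806 ≈ 33.913 μg/mL.
Peak 33.9 μg/mL vs MTC 39 μg/mL: below toxic threshold.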